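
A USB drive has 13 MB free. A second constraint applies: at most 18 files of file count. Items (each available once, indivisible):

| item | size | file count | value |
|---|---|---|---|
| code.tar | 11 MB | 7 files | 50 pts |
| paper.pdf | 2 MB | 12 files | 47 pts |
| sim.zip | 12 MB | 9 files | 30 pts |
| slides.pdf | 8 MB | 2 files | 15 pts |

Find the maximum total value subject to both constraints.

Feasible sets respecting both limits:
- paper.pdf+slides.pdf: size 10, file count 14, value 62
- code.tar: size 11, file count 7, value 50
- paper.pdf: size 2, file count 12, value 47
Best: 62 pts.

62 pts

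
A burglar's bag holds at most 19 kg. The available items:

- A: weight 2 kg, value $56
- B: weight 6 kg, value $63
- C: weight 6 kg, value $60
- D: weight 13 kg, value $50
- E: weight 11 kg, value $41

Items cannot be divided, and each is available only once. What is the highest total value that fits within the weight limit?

$179

Check high-value combinations within 19 kg:
- A+B+C: weight 2+6+6=14, value 56+63+60=179
- A+B+E: weight 2+6+11=19, value 56+63+41=160
- A+C+E: weight 2+6+11=19, value 56+60+41=157
Best: $179.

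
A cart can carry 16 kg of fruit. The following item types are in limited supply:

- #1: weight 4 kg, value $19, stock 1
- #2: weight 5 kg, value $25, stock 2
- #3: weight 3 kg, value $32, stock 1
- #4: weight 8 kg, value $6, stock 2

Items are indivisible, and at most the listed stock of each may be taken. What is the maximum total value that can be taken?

$82

Top feasible selections:
- 2×#2 + 1×#3: weight 13, value 82
- 1×#1 + 1×#2 + 1×#3: weight 12, value 76
- 1×#1 + 2×#2: weight 14, value 69
- 1×#2 + 1×#3 + 1×#4: weight 16, value 63
Best: $82.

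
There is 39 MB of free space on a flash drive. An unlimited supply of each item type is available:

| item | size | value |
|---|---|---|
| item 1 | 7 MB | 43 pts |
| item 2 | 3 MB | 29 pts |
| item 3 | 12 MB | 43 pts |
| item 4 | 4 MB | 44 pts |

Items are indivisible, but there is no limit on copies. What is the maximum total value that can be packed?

425 pts

Best value-per-unit is item 4 at 44/4; filling with it alone gives 9×44 = 396.
Optimal mix: 1×item 2 + 9×item 4 → size 39, value 425.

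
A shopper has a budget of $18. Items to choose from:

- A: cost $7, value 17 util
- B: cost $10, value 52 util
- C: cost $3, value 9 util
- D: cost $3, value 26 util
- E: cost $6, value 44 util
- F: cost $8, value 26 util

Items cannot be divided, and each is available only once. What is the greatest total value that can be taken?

Check high-value combinations within $18:
- B+E: cost 10+6=16, value 52+44=96
- D+E+F: cost 3+6+8=17, value 26+44+26=96
- B+C+D: cost 10+3+3=16, value 52+9+26=87
- A+D+E: cost 7+3+6=16, value 17+26+44=87
Best: 96 util.

96 util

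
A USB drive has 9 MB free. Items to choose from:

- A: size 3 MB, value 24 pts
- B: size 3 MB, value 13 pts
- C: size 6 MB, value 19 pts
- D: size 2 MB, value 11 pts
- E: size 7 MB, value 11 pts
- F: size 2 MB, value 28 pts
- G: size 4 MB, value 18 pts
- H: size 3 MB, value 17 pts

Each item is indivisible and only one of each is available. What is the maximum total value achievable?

70 pts

Check high-value combinations within 9 MB:
- A+F+G: size 3+2+4=9, value 24+28+18=70
- A+F+H: size 3+2+3=8, value 24+28+17=69
- A+B+F: size 3+3+2=8, value 24+13+28=65
Best: 70 pts.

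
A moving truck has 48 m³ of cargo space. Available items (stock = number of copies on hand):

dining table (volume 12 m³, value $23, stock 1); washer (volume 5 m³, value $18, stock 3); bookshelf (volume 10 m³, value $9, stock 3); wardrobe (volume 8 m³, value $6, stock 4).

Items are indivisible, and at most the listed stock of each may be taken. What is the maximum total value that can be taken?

Best selections within volume 48 and stock limits:
- 1×dining table + 3×washer + 2×bookshelf: volume 47, value 95
- 1×dining table + 3×washer + 1×bookshelf + 1×wardrobe: volume 45, value 92
- 1×dining table + 3×washer + 2×wardrobe: volume 43, value 89
Best: $95.

$95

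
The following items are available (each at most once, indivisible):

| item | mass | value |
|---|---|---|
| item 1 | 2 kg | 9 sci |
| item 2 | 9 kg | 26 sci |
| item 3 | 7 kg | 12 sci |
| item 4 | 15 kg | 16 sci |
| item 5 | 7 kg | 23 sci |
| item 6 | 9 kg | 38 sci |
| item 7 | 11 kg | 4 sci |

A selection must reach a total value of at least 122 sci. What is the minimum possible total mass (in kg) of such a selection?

Subsets with value ≥ 122, sorted by total mass:
- item 1+item 2+item 3+item 4+item 5+item 6: mass 49, value 124
- item 1+item 2+item 3+item 4+item 5+item 6+item 7: mass 60, value 128
Minimum mass: 49 kg.

49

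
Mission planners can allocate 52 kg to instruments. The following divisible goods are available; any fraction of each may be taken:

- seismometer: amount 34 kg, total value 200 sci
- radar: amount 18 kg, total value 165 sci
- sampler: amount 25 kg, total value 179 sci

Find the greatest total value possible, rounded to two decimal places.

396.94

Take in order of value per unit:
- radar (165/18 per unit): all 18 → value 165, running total 165.00
- sampler (179/25 per unit): all 25 → value 179, running total 344.00
- seismometer (200/34 per unit): 9 of 34 → value 9×200/34 = 52.9412, running total 396.94
Total 396.94.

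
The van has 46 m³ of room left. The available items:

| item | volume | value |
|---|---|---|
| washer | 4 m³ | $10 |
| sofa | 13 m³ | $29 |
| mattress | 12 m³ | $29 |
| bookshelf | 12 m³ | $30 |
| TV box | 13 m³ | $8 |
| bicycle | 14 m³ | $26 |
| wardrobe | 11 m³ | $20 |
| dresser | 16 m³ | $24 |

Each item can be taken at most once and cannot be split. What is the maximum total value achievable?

Check high-value combinations within 46 m³:
- washer+sofa+mattress+bookshelf: volume 4+13+12+12=41, value 10+29+29+30=98
- washer+mattress+bookshelf+bicycle: volume 4+12+12+14=42, value 10+29+30+26=95
- washer+sofa+bookshelf+bicycle: volume 4+13+12+14=43, value 10+29+30+26=95
- washer+sofa+mattress+bicycle: volume 4+13+12+14=43, value 10+29+29+26=94
Best: $98.

$98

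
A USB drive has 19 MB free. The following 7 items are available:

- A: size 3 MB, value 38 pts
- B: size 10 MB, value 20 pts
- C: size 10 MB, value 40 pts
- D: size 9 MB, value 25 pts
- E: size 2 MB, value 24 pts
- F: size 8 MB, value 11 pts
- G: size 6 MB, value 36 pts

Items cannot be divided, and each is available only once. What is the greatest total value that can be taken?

114 pts

Check high-value combinations within 19 MB:
- A+C+G: size 3+10+6=19, value 38+40+36=114
- A+E+F+G: size 3+2+8+6=19, value 38+24+11+36=109
- A+C+E: size 3+10+2=15, value 38+40+24=102
Best: 114 pts.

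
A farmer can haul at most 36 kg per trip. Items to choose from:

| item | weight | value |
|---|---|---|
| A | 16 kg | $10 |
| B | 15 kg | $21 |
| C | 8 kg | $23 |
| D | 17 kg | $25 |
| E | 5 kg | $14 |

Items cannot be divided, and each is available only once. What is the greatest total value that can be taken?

$62

Check high-value combinations within 36 kg:
- C+D+E: weight 8+17+5=30, value 23+25+14=62
- B+C+E: weight 15+8+5=28, value 21+23+14=58
- C+D: weight 8+17=25, value 23+25=48
- A+C+E: weight 16+8+5=29, value 10+23+14=47
- B+D: weight 15+17=32, value 21+25=46
Best: $62.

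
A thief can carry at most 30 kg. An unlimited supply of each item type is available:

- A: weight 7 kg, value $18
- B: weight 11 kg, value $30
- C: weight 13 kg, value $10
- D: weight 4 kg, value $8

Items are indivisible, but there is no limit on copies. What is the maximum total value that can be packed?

Best value-per-unit is B at 30/11; filling with it alone gives 2×30 = 60.
Optimal mix: 1×A + 2×B → weight 29, value 78.

$78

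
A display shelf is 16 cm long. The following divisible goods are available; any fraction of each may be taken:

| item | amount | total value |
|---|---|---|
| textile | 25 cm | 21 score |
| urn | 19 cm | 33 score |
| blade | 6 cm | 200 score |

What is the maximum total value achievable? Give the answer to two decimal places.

217.37

Take in order of value per unit:
- blade (200/6 per unit): all 6 → value 200, running total 200.00
- urn (33/19 per unit): 10 of 19 → value 10×33/19 = 17.3684, running total 217.37
Total 217.37.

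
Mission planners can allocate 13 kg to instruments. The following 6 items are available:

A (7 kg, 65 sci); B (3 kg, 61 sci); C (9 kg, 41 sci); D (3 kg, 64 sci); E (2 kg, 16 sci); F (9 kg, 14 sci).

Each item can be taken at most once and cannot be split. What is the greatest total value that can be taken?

190 sci

Check high-value combinations within 13 kg:
- A+B+D: mass 7+3+3=13, value 65+61+64=190
- A+D+E: mass 7+3+2=12, value 65+64+16=145
- A+B+E: mass 7+3+2=12, value 65+61+16=142
- B+D+E: mass 3+3+2=8, value 61+64+16=141
Best: 190 sci.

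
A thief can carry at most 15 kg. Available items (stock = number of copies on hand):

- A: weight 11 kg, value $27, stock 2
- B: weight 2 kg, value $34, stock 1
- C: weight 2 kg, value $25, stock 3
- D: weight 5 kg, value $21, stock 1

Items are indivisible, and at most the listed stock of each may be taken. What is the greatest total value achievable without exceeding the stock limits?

Top feasible selections:
- 1×B + 3×C + 1×D: weight 13, value 130
- 1×B + 3×C: weight 8, value 109
- 1×B + 2×C + 1×D: weight 11, value 105
Best: $130.

$130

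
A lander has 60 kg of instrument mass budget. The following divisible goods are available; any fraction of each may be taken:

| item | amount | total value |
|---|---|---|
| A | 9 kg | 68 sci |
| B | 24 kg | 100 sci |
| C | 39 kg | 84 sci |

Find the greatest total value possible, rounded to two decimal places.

Take in order of value per unit:
- A (68/9 per unit): all 9 → value 68, running total 68.00
- B (100/24 per unit): all 24 → value 100, running total 168.00
- C (84/39 per unit): 27 of 39 → value 27×84/39 = 58.1538, running total 226.15
Total 226.15.

226.15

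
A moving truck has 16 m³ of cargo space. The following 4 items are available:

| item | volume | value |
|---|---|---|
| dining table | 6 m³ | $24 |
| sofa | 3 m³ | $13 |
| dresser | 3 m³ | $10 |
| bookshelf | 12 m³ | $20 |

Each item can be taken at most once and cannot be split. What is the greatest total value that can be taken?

Check high-value combinations within 16 m³:
- dining table+sofa+dresser: volume 6+3+3=12, value 24+13+10=47
- dining table+sofa: volume 6+3=9, value 24+13=37
- dining table+dresser: volume 6+3=9, value 24+10=34
Best: $47.

$47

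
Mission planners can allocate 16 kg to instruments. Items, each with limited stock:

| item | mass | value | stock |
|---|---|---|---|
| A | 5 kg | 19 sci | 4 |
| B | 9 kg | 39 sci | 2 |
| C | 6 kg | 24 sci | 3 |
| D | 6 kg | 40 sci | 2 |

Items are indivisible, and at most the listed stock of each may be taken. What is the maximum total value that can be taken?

Best selections within mass 16 and stock limits:
- 2×D: mass 12, value 80
- 1×B + 1×D: mass 15, value 79
Best: 80 sci.

80 sci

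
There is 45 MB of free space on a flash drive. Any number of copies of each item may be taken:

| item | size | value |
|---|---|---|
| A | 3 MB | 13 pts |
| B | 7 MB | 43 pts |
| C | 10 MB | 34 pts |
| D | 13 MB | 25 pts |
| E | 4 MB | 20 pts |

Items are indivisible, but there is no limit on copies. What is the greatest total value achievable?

Best value-per-unit is B at 43/7; filling with it alone gives 6×43 = 258.
Optimal mix: 1×A + 6×B → size 45, value 271.

271 pts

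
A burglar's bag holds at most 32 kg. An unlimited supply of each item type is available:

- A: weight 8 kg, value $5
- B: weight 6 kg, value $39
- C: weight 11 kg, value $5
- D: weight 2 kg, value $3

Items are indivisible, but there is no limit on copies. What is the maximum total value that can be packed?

Best value-per-unit is B at 39/6; filling with it alone gives 5×39 = 195.
Optimal mix: 5×B + 1×D → weight 32, value 198.

$198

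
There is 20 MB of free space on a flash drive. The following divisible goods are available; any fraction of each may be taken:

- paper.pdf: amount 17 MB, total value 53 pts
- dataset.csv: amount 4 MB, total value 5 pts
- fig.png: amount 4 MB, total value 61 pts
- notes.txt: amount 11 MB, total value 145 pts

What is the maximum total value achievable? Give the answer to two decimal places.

221.59

Take in order of value per unit:
- fig.png (61/4 per unit): all 4 → value 61, running total 61.00
- notes.txt (145/11 per unit): all 11 → value 145, running total 206.00
- paper.pdf (53/17 per unit): 5 of 17 → value 5×53/17 = 15.5882, running total 221.59
Total 221.59.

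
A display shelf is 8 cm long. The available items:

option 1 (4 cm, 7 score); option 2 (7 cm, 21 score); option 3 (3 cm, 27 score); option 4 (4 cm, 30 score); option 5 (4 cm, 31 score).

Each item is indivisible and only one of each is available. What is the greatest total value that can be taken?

This is a 0/1 knapsack; check combinations near the capacity.
- option 4+option 5: length 4+4=8, value 30+31=61
- option 3+option 5: length 3+4=7, value 27+31=58
- option 3+option 4: length 3+4=7, value 27+30=57
Best: 61 score.

61 score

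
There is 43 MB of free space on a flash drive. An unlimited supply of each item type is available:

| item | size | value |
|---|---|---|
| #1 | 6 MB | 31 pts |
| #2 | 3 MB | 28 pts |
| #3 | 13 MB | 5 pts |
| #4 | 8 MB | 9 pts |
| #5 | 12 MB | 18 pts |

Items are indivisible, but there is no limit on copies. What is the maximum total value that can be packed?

Best value-per-unit is #2 at 28/3, and filling with it alone uses size 14×3=42. No mix of the others beats 14×28 = 392.

392 pts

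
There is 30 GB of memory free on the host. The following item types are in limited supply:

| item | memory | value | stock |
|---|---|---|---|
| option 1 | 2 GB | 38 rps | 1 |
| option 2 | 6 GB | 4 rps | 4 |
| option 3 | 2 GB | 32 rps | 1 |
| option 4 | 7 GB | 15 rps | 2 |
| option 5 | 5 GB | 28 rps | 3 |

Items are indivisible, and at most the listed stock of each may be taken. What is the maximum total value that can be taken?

169 rps

Top feasible selections:
- 1×option 1 + 1×option 3 + 1×option 4 + 3×option 5: memory 26, value 169
- 1×option 1 + 1×option 2 + 1×option 3 + 3×option 5: memory 25, value 158
Best: 169 rps.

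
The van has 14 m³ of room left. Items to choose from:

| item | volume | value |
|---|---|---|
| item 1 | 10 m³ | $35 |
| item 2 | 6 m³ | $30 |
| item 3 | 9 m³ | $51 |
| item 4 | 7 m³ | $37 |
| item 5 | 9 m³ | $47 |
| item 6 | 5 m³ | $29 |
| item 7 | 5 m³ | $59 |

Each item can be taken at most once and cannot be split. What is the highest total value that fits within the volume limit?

$110

Check high-value combinations within 14 m³:
- item 3+item 7: volume 9+5=14, value 51+59=110
- item 5+item 7: volume 9+5=14, value 47+59=106
- item 4+item 7: volume 7+5=12, value 37+59=96
Best: $110.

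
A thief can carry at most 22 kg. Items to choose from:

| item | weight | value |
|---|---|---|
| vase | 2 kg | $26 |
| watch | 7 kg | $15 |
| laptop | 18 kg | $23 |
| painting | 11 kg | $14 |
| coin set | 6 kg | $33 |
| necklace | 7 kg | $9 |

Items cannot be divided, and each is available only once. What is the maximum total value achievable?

$83

Check high-value combinations within 22 kg:
- vase+watch+coin set+necklace: weight 2+7+6+7=22, value 26+15+33+9=83
- vase+watch+coin set: weight 2+7+6=15, value 26+15+33=74
- vase+painting+coin set: weight 2+11+6=19, value 26+14+33=73
- vase+coin set+necklace: weight 2+6+7=15, value 26+33+9=68
- vase+coin set: weight 2+6=8, value 26+33=59
Best: $83.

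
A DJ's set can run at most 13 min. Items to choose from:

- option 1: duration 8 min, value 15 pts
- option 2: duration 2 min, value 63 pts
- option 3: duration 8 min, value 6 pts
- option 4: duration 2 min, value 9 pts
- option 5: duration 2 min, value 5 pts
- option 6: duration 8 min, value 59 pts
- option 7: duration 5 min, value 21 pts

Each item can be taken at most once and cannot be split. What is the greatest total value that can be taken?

131 pts

Check high-value combinations within 13 min:
- option 2+option 4+option 6: duration 2+2+8=12, value 63+9+59=131
- option 2+option 5+option 6: duration 2+2+8=12, value 63+5+59=127
- option 2+option 6: duration 2+8=10, value 63+59=122
- option 2+option 4+option 5+option 7: duration 2+2+2+5=11, value 63+9+5+21=98
Best: 131 pts.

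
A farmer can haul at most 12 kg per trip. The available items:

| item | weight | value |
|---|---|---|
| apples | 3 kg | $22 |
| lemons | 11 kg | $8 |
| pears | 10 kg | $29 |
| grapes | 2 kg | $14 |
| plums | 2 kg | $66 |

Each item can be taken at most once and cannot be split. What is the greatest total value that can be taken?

$102

Check high-value combinations within 12 kg:
- apples+grapes+plums: weight 3+2+2=7, value 22+14+66=102
- pears+plums: weight 10+2=12, value 29+66=95
- apples+plums: weight 3+2=5, value 22+66=88
- grapes+plums: weight 2+2=4, value 14+66=80
- plums: weight 2, value 66
Best: $102.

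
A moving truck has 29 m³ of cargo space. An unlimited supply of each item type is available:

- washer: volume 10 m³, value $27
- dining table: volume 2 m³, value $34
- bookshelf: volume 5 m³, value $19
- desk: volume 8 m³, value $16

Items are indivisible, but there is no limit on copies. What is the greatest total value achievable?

Best value-per-unit is dining table at 34/2, and filling with it alone uses volume 14×2=28. No mix of the others beats 14×34 = 476.

$476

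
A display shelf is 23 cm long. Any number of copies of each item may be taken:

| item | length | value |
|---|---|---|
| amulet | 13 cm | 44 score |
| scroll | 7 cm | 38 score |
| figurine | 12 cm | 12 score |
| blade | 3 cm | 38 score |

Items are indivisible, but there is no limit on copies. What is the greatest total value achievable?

Best value-per-unit is blade at 38/3, and filling with it alone uses length 7×3=21. No mix of the others beats 7×38 = 266.

266 score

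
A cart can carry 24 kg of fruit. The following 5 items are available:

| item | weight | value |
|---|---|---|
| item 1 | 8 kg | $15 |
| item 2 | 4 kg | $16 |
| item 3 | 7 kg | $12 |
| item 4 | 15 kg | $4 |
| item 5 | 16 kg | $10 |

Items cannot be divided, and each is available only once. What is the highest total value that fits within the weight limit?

Check high-value combinations within 24 kg:
- item 1+item 2+item 3: weight 8+4+7=19, value 15+16+12=43
- item 1+item 2: weight 8+4=12, value 15+16=31
- item 2+item 3: weight 4+7=11, value 16+12=28
- item 1+item 3: weight 8+7=15, value 15+12=27
- item 2+item 5: weight 4+16=20, value 16+10=26
Best: $43.

$43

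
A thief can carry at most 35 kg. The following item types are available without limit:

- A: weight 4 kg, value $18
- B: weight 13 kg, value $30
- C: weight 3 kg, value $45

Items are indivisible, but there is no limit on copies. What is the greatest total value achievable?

$495

Best value-per-unit is C at 45/3, and filling with it alone uses weight 11×3=33. No mix of the others beats 11×45 = 495.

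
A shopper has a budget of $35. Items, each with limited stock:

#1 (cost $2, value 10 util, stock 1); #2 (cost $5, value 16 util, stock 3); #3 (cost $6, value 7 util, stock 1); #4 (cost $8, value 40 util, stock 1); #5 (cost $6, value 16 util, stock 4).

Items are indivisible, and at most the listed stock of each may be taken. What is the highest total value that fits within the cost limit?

120 util

Best selections within cost 35 and stock limits:
- 3×#2 + 1×#4 + 2×#5: cost 35, value 120
- 1×#1 + 3×#2 + 1×#4 + 1×#5: cost 31, value 114
- 1×#1 + 2×#2 + 1×#4 + 2×#5: cost 32, value 114
Best: 120 util.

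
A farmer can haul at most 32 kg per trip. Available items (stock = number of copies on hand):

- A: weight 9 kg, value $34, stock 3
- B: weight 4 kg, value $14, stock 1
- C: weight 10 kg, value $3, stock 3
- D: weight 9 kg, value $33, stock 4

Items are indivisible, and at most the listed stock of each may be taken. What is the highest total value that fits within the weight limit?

$116

Top feasible selections:
- 3×A + 1×B: weight 31, value 116
- 2×A + 1×B + 1×D: weight 31, value 115
Best: $116.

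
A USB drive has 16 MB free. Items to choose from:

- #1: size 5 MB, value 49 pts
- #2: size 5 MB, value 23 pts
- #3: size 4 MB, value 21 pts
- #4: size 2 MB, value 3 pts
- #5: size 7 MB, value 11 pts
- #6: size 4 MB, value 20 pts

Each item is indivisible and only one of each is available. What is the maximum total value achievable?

Check high-value combinations within 16 MB:
- #1+#2+#3+#4: size 5+5+4+2=16, value 49+23+21+3=96
- #1+#2+#4+#6: size 5+5+2+4=16, value 49+23+3+20=95
- #1+#2+#3: size 5+5+4=14, value 49+23+21=93
Best: 96 pts.

96 pts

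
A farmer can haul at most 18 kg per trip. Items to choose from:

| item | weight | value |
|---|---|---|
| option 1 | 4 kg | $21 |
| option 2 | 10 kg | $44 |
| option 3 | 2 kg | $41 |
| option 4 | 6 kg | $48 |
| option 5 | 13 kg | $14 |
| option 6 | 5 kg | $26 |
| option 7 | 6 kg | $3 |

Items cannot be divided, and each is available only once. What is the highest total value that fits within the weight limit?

$136

Check high-value combinations within 18 kg:
- option 1+option 3+option 4+option 6: weight 4+2+6+5=17, value 21+41+48+26=136
- option 2+option 3+option 4: weight 10+2+6=18, value 44+41+48=133
- option 3+option 4+option 6: weight 2+6+5=13, value 41+48+26=115
- option 1+option 3+option 4+option 7: weight 4+2+6+6=18, value 21+41+48+3=113
Best: $136.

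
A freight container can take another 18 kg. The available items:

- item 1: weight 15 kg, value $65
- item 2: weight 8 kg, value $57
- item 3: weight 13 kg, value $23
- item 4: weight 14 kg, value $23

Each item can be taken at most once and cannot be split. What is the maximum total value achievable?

$65

Check high-value combinations within 18 kg:
- item 1: weight 15, value 65
- item 2: weight 8, value 57
- item 3: weight 13, value 23
- item 4: weight 14, value 23
Best: $65.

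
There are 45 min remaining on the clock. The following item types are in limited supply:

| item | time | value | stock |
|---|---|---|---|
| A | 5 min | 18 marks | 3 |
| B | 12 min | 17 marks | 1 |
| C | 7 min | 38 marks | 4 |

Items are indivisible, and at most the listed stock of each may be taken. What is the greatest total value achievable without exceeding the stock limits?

Best selections within time 45 and stock limits:
- 3×A + 4×C: time 43, value 206
- 2×A + 4×C: time 38, value 188
- 1×A + 1×B + 4×C: time 45, value 187
Best: 206 marks.

206 marks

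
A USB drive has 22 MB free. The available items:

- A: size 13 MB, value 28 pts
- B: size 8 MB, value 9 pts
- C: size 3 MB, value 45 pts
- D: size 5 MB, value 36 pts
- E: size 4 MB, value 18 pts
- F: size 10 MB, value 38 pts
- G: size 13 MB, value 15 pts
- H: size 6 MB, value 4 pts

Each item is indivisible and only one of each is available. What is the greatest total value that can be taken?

Check high-value combinations within 22 MB:
- C+D+E+F: size 3+5+4+10=22, value 45+36+18+38=137
- C+D+F: size 3+5+10=18, value 45+36+38=119
- A+C+D: size 13+3+5=21, value 28+45+36=109
- B+C+D+E: size 8+3+5+4=20, value 9+45+36+18=108
Best: 137 pts.

137 pts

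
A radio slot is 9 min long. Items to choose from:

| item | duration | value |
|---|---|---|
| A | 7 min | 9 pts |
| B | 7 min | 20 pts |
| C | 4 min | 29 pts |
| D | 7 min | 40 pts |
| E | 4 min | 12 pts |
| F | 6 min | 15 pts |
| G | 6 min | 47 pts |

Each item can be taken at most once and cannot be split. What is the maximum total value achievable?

47 pts

This is a 0/1 knapsack; check combinations near the capacity.
- G: duration 6, value 47
- C+E: duration 4+4=8, value 29+12=41
- D: duration 7, value 40
- C: duration 4, value 29
Best: 47 pts.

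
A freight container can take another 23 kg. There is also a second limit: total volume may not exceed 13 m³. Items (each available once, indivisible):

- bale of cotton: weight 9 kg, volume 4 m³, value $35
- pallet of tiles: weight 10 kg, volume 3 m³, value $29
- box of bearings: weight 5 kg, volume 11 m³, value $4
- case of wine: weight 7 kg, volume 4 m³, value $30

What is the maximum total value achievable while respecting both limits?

Feasible sets respecting both limits:
- bale of cotton+case of wine: weight 16, volume 8, value 65
- bale of cotton+pallet of tiles: weight 19, volume 7, value 64
- pallet of tiles+case of wine: weight 17, volume 7, value 59
- bale of cotton: weight 9, volume 4, value 35
Best: $65.

$65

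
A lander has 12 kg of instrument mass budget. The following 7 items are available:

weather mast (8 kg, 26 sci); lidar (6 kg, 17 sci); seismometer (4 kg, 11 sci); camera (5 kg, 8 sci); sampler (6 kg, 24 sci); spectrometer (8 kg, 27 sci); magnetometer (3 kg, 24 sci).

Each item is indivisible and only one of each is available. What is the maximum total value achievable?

51 sci

Check high-value combinations within 12 kg:
- spectrometer+magnetometer: mass 8+3=11, value 27+24=51
- weather mast+magnetometer: mass 8+3=11, value 26+24=50
- sampler+magnetometer: mass 6+3=9, value 24+24=48
- seismometer+camera+magnetometer: mass 4+5+3=12, value 11+8+24=43
Best: 51 sci.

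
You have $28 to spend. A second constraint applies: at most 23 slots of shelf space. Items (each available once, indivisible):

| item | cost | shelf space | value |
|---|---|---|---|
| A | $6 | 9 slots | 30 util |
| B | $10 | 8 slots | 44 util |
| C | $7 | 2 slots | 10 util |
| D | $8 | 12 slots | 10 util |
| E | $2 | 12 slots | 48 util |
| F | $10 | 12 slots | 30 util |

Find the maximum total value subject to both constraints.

Feasible sets respecting both limits:
- B+C+E: cost 19, shelf space 22, value 102
- B+E: cost 12, shelf space 20, value 92
- A+C+E: cost 15, shelf space 23, value 88
- A+B+C: cost 23, shelf space 19, value 84
Best: 102 util.

102 util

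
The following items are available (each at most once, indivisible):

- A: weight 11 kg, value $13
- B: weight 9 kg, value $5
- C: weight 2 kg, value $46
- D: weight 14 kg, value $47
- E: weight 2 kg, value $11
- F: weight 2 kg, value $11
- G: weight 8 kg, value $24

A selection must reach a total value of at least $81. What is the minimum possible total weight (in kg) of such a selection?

12

Subsets with value ≥ 81, sorted by total weight:
- C+E+G: weight 12, value 81
- C+F+G: weight 12, value 81
- C+E+F+G: weight 14, value 92
Minimum weight: 12 kg.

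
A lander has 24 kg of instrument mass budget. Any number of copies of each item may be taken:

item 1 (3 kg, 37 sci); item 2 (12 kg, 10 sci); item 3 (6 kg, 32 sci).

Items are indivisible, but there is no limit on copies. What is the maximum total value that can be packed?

Best value-per-unit is item 1 at 37/3, and filling with it alone uses mass 8×3=24. No mix of the others beats 8×37 = 296.

296 sci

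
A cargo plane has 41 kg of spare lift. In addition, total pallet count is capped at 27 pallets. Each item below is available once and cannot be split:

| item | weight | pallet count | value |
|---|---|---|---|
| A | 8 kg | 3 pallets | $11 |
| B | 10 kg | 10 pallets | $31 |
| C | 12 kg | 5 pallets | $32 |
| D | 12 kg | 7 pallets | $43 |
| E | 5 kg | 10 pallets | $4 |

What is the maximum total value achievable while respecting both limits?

Feasible sets respecting both limits:
- B+C+D: weight 34, pallet count 22, value 106
- A+C+D+E: weight 37, pallet count 25, value 90
- A+C+D: weight 32, pallet count 15, value 86
Best: $106.

$106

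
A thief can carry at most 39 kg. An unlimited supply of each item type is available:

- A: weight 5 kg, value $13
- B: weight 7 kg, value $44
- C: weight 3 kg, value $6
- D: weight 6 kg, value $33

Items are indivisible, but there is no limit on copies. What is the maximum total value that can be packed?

$231

Best value-per-unit is B at 44/7; filling with it alone gives 5×44 = 220.
Optimal mix: 3×B + 3×D → weight 39, value 231.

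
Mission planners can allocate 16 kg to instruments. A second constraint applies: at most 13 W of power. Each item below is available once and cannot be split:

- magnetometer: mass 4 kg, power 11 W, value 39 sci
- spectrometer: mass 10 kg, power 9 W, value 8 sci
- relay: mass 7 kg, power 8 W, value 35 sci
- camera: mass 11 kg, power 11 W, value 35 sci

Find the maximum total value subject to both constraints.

Feasible sets respecting both limits:
- magnetometer: mass 4, power 11, value 39
- relay: mass 7, power 8, value 35
- camera: mass 11, power 11, value 35
- spectrometer: mass 10, power 9, value 8
Best: 39 sci.

39 sci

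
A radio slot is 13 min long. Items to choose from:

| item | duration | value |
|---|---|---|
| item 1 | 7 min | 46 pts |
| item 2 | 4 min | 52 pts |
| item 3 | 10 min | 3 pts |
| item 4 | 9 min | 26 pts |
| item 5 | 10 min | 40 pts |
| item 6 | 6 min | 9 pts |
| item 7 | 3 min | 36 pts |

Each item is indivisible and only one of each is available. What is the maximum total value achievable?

This is a 0/1 knapsack; check combinations near the capacity.
- item 1+item 2: duration 7+4=11, value 46+52=98
- item 2+item 6+item 7: duration 4+6+3=13, value 52+9+36=97
- item 2+item 7: duration 4+3=7, value 52+36=88
- item 1+item 7: duration 7+3=10, value 46+36=82
- item 2+item 4: duration 4+9=13, value 52+26=78
Best: 98 pts.

98 pts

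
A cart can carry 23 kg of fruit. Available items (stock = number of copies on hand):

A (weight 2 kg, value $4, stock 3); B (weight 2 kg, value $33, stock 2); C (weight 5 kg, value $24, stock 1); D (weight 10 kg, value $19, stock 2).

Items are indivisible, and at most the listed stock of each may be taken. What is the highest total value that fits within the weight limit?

$117

Top feasible selections:
- 2×A + 2×B + 1×C + 1×D: weight 23, value 117
- 1×A + 2×B + 1×C + 1×D: weight 21, value 113
Best: $117.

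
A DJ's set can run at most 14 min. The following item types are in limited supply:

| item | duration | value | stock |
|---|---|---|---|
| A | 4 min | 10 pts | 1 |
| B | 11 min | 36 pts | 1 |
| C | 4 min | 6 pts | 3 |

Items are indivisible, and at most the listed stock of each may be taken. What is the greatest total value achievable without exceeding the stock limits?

Best selections within duration 14 and stock limits:
- 1×B: duration 11, value 36
- 1×A + 2×C: duration 12, value 22
- 3×C: duration 12, value 18
- 1×A + 1×C: duration 8, value 16
Best: 36 pts.

36 pts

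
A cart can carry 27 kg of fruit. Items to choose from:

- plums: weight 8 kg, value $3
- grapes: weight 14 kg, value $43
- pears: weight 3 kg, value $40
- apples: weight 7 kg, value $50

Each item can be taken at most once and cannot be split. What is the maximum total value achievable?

This is a 0/1 knapsack; check combinations near the capacity.
- grapes+pears+apples: weight 14+3+7=24, value 43+40+50=133
- plums+pears+apples: weight 8+3+7=18, value 3+40+50=93
- grapes+apples: weight 14+7=21, value 43+50=93
- pears+apples: weight 3+7=10, value 40+50=90
- plums+grapes+pears: weight 8+14+3=25, value 3+43+40=86
Best: $133.

$133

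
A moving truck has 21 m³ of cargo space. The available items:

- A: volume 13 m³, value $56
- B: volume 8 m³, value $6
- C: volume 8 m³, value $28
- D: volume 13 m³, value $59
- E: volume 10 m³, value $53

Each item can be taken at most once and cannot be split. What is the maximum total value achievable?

$87

Check high-value combinations within 21 m³:
- C+D: volume 8+13=21, value 28+59=87
- A+C: volume 13+8=21, value 56+28=84
- C+E: volume 8+10=18, value 28+53=81
Best: $87.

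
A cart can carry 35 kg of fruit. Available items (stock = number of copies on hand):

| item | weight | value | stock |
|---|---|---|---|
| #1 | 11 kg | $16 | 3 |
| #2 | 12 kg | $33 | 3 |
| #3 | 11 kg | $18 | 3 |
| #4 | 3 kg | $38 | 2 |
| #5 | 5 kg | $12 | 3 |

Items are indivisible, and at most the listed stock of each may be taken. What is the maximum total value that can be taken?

Top feasible selections:
- 2×#2 + 2×#4 + 1×#5: weight 35, value 154
- 1×#2 + 2×#4 + 3×#5: weight 33, value 145
- 2×#2 + 2×#4: weight 30, value 142
Best: $154.

$154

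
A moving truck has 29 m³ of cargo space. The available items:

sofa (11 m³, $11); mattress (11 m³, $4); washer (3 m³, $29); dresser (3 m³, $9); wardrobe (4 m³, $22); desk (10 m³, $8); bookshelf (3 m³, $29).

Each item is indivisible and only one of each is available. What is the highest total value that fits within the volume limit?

$100

Check high-value combinations within 29 m³:
- sofa+washer+dresser+wardrobe+bookshelf: volume 11+3+3+4+3=24, value 11+29+9+22+29=100
- washer+dresser+wardrobe+desk+bookshelf: volume 3+3+4+10+3=23, value 29+9+22+8+29=97
- mattress+washer+dresser+wardrobe+bookshelf: volume 11+3+3+4+3=24, value 4+29+9+22+29=93
- sofa+washer+wardrobe+bookshelf: volume 11+3+4+3=21, value 11+29+22+29=91
Best: $100.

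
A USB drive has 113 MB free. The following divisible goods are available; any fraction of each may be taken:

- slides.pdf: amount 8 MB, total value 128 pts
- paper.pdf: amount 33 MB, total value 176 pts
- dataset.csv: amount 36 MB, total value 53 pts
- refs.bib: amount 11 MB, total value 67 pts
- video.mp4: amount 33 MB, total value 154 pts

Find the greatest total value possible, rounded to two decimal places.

Take in order of value per unit:
- slides.pdf (128/8 per unit): all 8 → value 128, running total 128.00
- refs.bib (67/11 per unit): all 11 → value 67, running total 195.00
- paper.pdf (176/33 per unit): all 33 → value 176, running total 371.00
- video.mp4 (154/33 per unit): all 33 → value 154, running total 525.00
- dataset.csv (53/36 per unit): 28 of 36 → value 28×53/36 = 41.2222, running total 566.22
Total 566.22.

566.22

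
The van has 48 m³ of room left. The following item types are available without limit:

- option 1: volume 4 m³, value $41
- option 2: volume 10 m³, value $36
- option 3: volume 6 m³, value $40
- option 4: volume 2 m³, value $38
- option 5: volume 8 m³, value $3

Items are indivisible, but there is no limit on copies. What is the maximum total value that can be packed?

Best value-per-unit is option 4 at 38/2, and filling with it alone uses volume 24×2=48. No mix of the others beats 24×38 = 912.

$912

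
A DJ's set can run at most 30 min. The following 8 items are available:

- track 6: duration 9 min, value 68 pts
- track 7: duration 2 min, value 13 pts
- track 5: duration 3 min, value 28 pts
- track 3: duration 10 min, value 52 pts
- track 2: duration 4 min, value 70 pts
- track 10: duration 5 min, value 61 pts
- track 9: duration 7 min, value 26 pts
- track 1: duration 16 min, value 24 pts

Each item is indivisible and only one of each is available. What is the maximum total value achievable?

This is a 0/1 knapsack; check combinations near the capacity.
- track 6+track 7+track 5+track 2+track 10+track 9: duration 9+2+3+4+5+7=30, value 68+13+28+70+61+26=266
- track 6+track 7+track 3+track 2+track 10: duration 9+2+10+4+5=30, value 68+13+52+70+61=264
- track 6+track 5+track 2+track 10+track 9: duration 9+3+4+5+7=28, value 68+28+70+61+26=253
- track 6+track 3+track 2+track 10: duration 9+10+4+5=28, value 68+52+70+61=251
Best: 266 pts.

266 pts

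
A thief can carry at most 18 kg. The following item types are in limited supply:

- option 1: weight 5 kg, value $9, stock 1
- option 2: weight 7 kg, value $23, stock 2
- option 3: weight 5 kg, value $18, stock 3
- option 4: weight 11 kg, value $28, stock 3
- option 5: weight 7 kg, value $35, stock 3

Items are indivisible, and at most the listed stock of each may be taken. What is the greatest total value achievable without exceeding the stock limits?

$71

Top feasible selections:
- 2×option 3 + 1×option 5: weight 17, value 71
- 2×option 5: weight 14, value 70
- 1×option 4 + 1×option 5: weight 18, value 63
- 1×option 1 + 1×option 3 + 1×option 5: weight 17, value 62
Best: $71.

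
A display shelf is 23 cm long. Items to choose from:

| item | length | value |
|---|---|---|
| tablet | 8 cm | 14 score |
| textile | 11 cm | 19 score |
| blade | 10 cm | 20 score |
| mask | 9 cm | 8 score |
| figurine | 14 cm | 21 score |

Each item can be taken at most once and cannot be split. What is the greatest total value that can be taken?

Check high-value combinations within 23 cm:
- textile+blade: length 11+10=21, value 19+20=39
- tablet+figurine: length 8+14=22, value 14+21=35
- tablet+blade: length 8+10=18, value 14+20=34
- tablet+textile: length 8+11=19, value 14+19=33
Best: 39 score.

39 score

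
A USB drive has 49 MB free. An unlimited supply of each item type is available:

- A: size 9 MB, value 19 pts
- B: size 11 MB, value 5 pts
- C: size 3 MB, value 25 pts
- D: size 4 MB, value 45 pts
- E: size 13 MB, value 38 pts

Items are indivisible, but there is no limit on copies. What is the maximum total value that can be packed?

Best value-per-unit is D at 45/4, and filling with it alone uses size 12×4=48. No mix of the others beats 12×45 = 540.

540 pts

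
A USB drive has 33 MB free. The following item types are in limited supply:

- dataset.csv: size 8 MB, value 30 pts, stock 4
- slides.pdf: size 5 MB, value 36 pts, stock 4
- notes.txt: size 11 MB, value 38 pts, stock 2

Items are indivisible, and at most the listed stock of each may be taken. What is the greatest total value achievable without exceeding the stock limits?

Best selections within size 33 and stock limits:
- 4×slides.pdf + 1×notes.txt: size 31, value 182
- 1×dataset.csv + 4×slides.pdf: size 28, value 174
- 2×dataset.csv + 3×slides.pdf: size 31, value 168
- 2×slides.pdf + 2×notes.txt: size 32, value 148
Best: 182 pts.

182 pts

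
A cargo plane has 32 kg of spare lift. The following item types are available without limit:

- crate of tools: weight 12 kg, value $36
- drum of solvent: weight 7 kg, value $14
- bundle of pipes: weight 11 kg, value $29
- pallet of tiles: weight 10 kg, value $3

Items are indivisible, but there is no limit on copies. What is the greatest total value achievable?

$86

Best value-per-unit is crate of tools at 36/12; filling with it alone gives 2×36 = 72.
Optimal mix: 2×crate of tools + 1×drum of solvent → weight 31, value 86.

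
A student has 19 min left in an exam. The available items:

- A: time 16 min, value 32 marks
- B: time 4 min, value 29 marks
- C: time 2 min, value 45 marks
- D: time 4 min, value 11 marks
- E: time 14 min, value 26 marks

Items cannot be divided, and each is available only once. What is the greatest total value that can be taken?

This is a 0/1 knapsack; check combinations near the capacity.
- B+C+D: time 4+2+4=10, value 29+45+11=85
- A+C: time 16+2=18, value 32+45=77
- B+C: time 4+2=6, value 29+45=74
Best: 85 marks.

85 marks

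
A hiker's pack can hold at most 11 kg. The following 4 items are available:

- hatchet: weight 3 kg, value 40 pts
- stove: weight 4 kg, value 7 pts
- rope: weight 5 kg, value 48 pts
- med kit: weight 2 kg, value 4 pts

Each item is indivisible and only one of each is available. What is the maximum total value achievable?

92 pts

This is a 0/1 knapsack; check combinations near the capacity.
- hatchet+rope+med kit: weight 3+5+2=10, value 40+48+4=92
- hatchet+rope: weight 3+5=8, value 40+48=88
- stove+rope+med kit: weight 4+5+2=11, value 7+48+4=59
- stove+rope: weight 4+5=9, value 7+48=55
- rope+med kit: weight 5+2=7, value 48+4=52
Best: 92 pts.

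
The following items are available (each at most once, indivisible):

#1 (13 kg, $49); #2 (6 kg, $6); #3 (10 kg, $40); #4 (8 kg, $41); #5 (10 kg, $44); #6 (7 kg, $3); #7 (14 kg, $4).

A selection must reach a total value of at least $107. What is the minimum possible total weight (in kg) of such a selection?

Subsets with value ≥ 107, sorted by total weight:
- #3+#4+#5: weight 28, value 125
- #1+#4+#5: weight 31, value 134
- #1+#3+#4: weight 31, value 130
Minimum weight: 28 kg.

28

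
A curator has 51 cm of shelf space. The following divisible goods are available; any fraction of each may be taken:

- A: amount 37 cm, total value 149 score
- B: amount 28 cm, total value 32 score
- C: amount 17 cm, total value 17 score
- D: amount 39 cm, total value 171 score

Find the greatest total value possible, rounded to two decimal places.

219.32

Take in order of value per unit:
- D (171/39 per unit): all 39 → value 171, running total 171.00
- A (149/37 per unit): 12 of 37 → value 12×149/37 = 48.3243, running total 219.32
Total 219.32.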